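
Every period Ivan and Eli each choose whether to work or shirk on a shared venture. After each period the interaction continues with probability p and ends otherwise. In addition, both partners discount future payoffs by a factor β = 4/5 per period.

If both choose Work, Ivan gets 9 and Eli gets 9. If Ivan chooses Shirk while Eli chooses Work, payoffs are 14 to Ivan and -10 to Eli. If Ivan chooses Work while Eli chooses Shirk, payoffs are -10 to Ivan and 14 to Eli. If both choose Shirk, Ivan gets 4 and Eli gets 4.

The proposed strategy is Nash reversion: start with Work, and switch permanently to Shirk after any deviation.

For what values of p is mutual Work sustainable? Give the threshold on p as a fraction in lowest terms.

Expected continuation weight on next period's payoff is β·p = 4/5·p, which plays the role of the discount factor.
Cooperation requires 4/5·p ≥ (14−9)/(14−4) = 1/2, hence p ≥ 5/8.

5/8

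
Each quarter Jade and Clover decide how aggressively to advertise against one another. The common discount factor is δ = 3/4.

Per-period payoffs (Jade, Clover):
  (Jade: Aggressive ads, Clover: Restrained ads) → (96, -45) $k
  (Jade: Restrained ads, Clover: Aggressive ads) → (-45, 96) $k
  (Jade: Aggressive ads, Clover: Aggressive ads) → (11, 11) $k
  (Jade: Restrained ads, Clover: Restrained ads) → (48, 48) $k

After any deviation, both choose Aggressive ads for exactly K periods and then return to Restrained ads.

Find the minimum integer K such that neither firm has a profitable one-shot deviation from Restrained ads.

2

IC: δ(1−δ^K)/(1−δ) ≥ (96−48)/(48−11) = 48/37.
With δ = 3/4: need 1 − δ^K ≥ 48/37·(1−3/4)/(3/4), i.e. δ^K ≤ 0.5676.
Since (3/4)^1 = 0.7500 and (3/4)^2 = 0.5625, the smallest such K is 2.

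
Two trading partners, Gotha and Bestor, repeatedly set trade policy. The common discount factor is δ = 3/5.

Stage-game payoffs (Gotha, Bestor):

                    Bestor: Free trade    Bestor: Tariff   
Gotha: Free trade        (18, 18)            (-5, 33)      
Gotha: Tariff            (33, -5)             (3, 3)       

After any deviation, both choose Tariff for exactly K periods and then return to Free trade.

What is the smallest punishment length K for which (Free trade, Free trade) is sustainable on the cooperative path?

3

No profitable deviation requires (18−3)(δ+…+δ^K) ≥ 33−18, i.e. δ+…+δ^K ≥ 1 ≈ 1.0000.
With δ = 3/5, the partial sums are K=1: 0.6000, K=2: 0.9600, K=3: 1.1760.
K = 3 is the first length at which the sum reaches 1.0000.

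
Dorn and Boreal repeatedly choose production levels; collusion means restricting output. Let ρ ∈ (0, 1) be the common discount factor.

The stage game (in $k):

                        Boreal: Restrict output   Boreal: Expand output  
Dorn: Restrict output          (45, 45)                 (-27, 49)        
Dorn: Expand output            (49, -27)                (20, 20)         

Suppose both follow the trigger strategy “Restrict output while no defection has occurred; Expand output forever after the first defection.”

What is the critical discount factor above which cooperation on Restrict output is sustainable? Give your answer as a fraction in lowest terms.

Cooperation forever yields 45 each period: 45/(1−ρ).
Deviating yields 49 once, then 20 forever: 49 + 20ρ/(1−ρ).
No profitable deviation requires 45/(1−ρ) ≥ 49 + 20ρ/(1−ρ).
Multiplying by (1−ρ): 45 ≥ 49(1−ρ) + 20ρ = 49 − 29ρ.
So 29ρ ≥ 4, i.e. ρ ≥ 4/29.

4/29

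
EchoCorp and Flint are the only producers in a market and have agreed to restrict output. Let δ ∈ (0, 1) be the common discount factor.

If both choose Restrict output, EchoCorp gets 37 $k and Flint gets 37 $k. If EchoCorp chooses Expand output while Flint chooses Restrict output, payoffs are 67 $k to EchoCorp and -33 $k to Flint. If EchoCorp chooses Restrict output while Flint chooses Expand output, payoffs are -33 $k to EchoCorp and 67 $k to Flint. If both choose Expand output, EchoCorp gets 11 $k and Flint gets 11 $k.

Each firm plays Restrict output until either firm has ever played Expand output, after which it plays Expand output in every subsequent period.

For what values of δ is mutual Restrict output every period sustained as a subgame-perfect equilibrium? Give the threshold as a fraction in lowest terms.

15/28

37/(1−δ) ≥ 67 + 11δ/(1−δ)
37 ≥ 67 − 56δ
δ ≥ 30/56 = 15/28.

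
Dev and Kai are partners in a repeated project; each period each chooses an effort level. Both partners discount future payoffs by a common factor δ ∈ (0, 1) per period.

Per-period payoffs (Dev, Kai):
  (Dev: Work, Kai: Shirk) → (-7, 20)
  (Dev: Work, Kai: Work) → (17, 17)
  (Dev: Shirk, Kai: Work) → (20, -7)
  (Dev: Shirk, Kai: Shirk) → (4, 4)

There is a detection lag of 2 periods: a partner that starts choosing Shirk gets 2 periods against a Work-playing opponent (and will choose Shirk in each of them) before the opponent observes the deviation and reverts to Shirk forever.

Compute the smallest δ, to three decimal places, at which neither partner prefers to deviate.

0.433

A deviator earns 20 for 2 periods, then 4 forever; cooperating earns 17 forever. Multiplying the IC by (1−δ):
17 ≥ 20(1−δ^2) + 4δ^2, so 16·δ^2 ≥ 3 and δ^2 ≥ 3/16.
δ ≥ (3/16)^(1/2) ≈ 0.433.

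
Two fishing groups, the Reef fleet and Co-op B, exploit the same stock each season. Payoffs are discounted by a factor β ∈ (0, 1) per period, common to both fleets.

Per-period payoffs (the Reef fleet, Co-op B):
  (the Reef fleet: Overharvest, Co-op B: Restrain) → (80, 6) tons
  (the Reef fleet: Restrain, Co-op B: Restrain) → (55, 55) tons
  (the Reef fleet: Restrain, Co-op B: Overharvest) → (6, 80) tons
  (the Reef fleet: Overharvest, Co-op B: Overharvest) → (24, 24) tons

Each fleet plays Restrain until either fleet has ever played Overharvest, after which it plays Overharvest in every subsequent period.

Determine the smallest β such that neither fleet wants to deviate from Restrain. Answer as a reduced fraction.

25/56

55/(1−β) ≥ 80 + 24β/(1−β)
55 ≥ 80 − 56β
β ≥ 25/56.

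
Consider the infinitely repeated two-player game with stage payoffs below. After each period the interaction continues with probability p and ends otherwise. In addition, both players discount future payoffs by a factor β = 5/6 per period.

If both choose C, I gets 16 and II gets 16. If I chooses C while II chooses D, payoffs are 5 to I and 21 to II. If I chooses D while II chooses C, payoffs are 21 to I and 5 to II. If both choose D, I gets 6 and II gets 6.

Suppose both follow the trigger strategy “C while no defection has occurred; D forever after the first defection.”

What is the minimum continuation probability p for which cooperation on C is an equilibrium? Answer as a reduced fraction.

2/5

Expected continuation weight on next period's payoff is β·p = 5/6·p, which plays the role of the discount factor.
Cooperation requires 5/6·p ≥ (21−16)/(21−6) = 1/3, hence p ≥ 2/5.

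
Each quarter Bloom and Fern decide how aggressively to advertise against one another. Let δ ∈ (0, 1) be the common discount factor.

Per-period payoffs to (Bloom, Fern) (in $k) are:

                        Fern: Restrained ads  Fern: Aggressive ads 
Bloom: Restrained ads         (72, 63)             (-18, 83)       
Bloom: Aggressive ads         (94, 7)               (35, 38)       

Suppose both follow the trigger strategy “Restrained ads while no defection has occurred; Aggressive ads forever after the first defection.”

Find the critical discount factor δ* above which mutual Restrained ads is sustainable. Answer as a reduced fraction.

4/9

Bloom's threshold: (94−72)/(94−35) = 22/59.
Fern's threshold: (83−63)/(83−38) = 4/9.
22/59 < 4/9, so Fern binds and δ* = 4/9.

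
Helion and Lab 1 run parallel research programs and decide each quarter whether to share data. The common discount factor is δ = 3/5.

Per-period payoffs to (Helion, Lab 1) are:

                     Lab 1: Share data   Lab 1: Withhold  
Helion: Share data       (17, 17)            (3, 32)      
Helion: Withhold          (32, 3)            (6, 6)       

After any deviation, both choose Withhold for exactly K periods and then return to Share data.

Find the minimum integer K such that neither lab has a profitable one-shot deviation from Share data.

No profitable deviation requires (17−6)(δ+…+δ^K) ≥ 32−17, i.e. δ+…+δ^K ≥ 15/11 ≈ 1.3636.
With δ = 3/5, the partial sums are K=1: 0.6000, K=2: 0.9600, K=3: 1.1760, K=4: 1.3056, K=5: 1.3834.
K = 5 is the first length at which the sum reaches 1.3636.

5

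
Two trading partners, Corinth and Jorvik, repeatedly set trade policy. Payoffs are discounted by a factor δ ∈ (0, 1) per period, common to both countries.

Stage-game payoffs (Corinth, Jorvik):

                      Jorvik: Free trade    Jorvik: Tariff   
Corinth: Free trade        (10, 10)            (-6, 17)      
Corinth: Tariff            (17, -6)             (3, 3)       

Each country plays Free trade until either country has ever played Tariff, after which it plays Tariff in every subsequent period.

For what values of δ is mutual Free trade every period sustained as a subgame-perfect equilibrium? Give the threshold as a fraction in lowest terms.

One-period gain from deviating is 17 − 10 = 7. The loss is 10 − 3 = 7 in every subsequent period, with present value 7·δ/(1−δ).
Deviation is unprofitable when 7·δ/(1−δ) ≥ 7, i.e. δ/(1−δ) ≥ 1.
Equivalently δ ≥ 7/(7+7) = 1/2.

1/2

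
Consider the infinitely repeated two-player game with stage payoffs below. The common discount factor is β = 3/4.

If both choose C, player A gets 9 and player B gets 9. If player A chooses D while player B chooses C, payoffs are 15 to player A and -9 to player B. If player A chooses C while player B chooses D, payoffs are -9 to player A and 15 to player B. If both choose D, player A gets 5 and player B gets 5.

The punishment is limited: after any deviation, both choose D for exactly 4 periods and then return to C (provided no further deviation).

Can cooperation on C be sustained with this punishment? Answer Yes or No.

IC: β+…+β^4 ≥ (15−9)/(9−5) = 3/2.
At β = 3/4: partial sum = 2.0508 ≥ 1.5000. Cooperation sustainable.

Yes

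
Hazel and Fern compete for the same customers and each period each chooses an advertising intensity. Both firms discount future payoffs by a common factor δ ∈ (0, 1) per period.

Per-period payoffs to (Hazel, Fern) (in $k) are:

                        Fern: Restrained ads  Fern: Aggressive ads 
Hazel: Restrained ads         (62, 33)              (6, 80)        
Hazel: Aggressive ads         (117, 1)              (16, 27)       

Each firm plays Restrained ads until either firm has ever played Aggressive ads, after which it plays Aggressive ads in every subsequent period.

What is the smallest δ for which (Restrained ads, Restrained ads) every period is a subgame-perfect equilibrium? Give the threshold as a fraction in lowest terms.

47/53

For Hazel: deviation gain 117−62 = 55, per-period punishment loss 62−16 = 46. IC gives δ ≥ 55/101.
For Fern: gain 47, loss 6 per period, so δ ≥ 47/53.
The tighter constraint is Fern's, so cooperation needs δ ≥ 47/53.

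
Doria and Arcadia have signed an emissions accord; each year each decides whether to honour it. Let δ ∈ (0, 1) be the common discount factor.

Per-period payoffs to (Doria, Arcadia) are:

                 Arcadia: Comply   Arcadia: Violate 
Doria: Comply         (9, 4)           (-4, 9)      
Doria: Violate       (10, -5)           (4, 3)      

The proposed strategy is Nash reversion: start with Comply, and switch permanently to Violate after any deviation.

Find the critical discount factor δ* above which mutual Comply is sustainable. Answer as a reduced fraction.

Doria's threshold: (10−9)/(10−4) = 1/6.
Arcadia's threshold: (9−4)/(9−3) = 5/6.
1/6 < 5/6, so Arcadia binds and δ* = 5/6.

5/6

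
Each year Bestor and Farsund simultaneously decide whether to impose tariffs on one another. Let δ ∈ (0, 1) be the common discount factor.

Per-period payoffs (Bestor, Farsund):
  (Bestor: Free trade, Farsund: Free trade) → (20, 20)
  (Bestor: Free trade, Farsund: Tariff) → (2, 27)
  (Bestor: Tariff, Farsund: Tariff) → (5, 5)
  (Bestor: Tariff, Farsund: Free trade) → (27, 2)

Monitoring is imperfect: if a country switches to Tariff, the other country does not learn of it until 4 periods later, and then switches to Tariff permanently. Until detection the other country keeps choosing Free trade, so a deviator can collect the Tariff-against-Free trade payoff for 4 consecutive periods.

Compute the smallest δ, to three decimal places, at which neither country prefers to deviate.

A deviator earns 27 for 4 periods, then 5 forever; cooperating earns 20 forever. Multiplying the IC by (1−δ):
20 ≥ 27(1−δ^4) + 5δ^4, so 22·δ^4 ≥ 7 and δ^4 ≥ 7/22.
δ ≥ (7/22)^(1/4) ≈ 0.751.

0.751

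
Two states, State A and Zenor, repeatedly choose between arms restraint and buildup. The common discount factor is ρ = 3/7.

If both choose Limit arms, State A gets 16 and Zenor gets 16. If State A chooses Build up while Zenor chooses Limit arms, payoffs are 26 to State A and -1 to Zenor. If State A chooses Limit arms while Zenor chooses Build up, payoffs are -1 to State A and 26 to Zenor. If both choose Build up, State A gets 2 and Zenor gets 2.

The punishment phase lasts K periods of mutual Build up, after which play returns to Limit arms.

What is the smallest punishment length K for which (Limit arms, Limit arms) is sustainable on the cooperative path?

IC: ρ(1−ρ^K)/(1−ρ) ≥ (26−16)/(16−2) = 5/7.
With ρ = 3/7: need 1 − ρ^K ≥ 5/7·(1−3/7)/(3/7), i.e. ρ^K ≤ 0.0476.
Since (3/7)^3 = 0.0787 and (3/7)^4 = 0.0337, the smallest such K is 4.

4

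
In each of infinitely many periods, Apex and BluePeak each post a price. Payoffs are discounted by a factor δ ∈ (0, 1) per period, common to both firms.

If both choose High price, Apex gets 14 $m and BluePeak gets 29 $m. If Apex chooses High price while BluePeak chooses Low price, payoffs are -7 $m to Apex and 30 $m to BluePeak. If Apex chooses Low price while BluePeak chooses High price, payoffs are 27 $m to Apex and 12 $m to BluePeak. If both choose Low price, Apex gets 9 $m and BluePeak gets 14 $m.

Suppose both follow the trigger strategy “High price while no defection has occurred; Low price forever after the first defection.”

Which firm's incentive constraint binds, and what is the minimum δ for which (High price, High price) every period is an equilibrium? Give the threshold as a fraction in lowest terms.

Apex; δ ≥ 13/18

Apex: cooperation gives 14 each period; deviation gives 27 once then 9 forever.
  14/(1−δ) ≥ 27 + 9δ/(1−δ) ⇒ δ ≥ 13/18.
BluePeak: cooperation gives 29 each period; deviation gives 30 once then 14 forever.
  δ ≥ 1/16.
Both must hold, so the binding constraint is Apex's: δ ≥ 13/18.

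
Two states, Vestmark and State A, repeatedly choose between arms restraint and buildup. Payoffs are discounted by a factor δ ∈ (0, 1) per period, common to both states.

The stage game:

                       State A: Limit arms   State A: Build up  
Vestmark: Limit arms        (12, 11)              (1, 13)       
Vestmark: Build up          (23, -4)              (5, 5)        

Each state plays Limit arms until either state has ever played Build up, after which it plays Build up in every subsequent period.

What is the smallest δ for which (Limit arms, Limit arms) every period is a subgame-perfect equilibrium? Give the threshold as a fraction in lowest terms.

11/18

For Vestmark: deviation gain 23−12 = 11, per-period punishment loss 12−5 = 7. IC gives δ ≥ 11/18.
For State A: gain 2, loss 6 per period, so δ ≥ 2/8 = 1/4.
The tighter constraint is Vestmark's, so cooperation needs δ ≥ 11/18.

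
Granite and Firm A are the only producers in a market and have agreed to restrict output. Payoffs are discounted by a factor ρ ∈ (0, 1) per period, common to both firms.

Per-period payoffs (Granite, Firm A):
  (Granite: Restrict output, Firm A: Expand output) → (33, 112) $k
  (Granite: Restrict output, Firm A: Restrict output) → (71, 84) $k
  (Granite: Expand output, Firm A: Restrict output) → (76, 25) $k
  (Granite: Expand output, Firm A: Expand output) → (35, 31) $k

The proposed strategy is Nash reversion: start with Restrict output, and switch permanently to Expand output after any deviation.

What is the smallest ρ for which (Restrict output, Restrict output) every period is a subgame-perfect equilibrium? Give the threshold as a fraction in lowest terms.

Granite: cooperation gives 71 each period; deviation gives 76 once then 35 forever.
  71/(1−ρ) ≥ 76 + 35ρ/(1−ρ) ⇒ ρ ≥ 5/41.
Firm A: cooperation gives 84 each period; deviation gives 112 once then 31 forever.
  ρ ≥ 28/81.
Both must hold, so the binding constraint is Firm A's: ρ ≥ 28/81.

28/81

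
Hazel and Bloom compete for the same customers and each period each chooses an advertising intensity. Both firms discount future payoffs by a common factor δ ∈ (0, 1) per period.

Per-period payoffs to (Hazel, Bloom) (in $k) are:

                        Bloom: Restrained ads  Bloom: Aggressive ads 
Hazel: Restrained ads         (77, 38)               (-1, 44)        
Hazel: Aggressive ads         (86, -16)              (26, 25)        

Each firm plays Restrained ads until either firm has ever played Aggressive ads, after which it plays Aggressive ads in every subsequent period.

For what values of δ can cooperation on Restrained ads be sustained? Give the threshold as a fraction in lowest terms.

6/19

For Hazel: deviation gain 86−77 = 9, per-period punishment loss 77−26 = 51. IC gives δ ≥ 9/60 = 3/20.
For Bloom: gain 6, loss 13 per period, so δ ≥ 6/19.
The tighter constraint is Bloom's, so cooperation needs δ ≥ 6/19.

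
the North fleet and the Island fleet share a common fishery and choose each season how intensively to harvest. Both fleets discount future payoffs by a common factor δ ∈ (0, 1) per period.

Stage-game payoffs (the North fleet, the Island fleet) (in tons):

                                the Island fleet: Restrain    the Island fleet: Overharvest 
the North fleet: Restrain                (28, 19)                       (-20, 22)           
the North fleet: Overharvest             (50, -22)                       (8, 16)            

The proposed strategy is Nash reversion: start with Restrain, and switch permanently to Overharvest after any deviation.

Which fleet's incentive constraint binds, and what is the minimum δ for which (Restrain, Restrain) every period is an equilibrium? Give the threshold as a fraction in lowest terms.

the North fleet; δ ≥ 11/21

the North fleet: cooperation gives 28 each period; deviation gives 50 once then 8 forever.
  28/(1−δ) ≥ 50 + 8δ/(1−δ) ⇒ δ ≥ 22/42 = 11/21.
the Island fleet: cooperation gives 19 each period; deviation gives 22 once then 16 forever.
  δ ≥ 3/6 = 1/2.
Both must hold, so the binding constraint is the North fleet's: δ ≥ 11/21.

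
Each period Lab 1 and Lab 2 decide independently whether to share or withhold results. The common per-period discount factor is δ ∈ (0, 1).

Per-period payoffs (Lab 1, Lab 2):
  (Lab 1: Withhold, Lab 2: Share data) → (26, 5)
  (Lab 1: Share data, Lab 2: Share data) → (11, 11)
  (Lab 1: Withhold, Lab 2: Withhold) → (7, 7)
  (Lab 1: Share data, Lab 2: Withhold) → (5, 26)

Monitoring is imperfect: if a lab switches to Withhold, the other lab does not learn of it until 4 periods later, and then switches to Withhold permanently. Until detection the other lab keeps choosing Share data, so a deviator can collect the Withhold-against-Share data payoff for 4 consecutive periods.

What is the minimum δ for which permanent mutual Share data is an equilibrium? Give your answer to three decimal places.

A deviator earns 26 for 4 periods, then 7 forever; cooperating earns 11 forever. Multiplying the IC by (1−δ):
11 ≥ 26(1−δ^4) + 7δ^4, so 19·δ^4 ≥ 15 and δ^4 ≥ 15/19.
δ ≥ (15/19)^(1/4) ≈ 0.943.

0.943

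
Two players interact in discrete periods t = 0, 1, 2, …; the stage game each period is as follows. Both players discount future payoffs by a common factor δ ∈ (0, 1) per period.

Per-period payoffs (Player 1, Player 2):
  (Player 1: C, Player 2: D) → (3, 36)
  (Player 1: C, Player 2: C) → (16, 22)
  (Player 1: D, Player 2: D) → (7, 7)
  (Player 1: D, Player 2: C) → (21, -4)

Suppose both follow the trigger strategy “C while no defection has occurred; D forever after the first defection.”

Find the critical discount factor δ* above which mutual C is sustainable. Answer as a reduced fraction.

For Player 1: deviation gain 21−16 = 5, per-period punishment loss 16−7 = 9. IC gives δ ≥ 5/14.
For Player 2: gain 14, loss 15 per period, so δ ≥ 14/29.
The tighter constraint is Player 2's, so cooperation needs δ ≥ 14/29.

14/29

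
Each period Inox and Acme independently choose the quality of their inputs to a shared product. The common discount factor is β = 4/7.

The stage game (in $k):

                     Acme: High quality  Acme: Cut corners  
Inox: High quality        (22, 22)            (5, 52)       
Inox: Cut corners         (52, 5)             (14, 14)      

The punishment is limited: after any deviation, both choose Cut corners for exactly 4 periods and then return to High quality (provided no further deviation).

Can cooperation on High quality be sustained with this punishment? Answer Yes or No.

No

IC: β+…+β^4 ≥ (52−22)/(22−14) = 15/4.
At β = 4/7: partial sum = 1.1912 < 3.7500. Cooperation not sustainable.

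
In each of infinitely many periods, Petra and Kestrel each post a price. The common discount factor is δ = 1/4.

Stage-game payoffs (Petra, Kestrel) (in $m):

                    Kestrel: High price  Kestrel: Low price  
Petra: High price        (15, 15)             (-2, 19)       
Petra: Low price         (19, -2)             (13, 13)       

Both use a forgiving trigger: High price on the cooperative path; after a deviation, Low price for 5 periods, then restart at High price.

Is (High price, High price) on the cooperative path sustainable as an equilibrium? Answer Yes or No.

No

Comparing payoff streams over the 6 periods until play realigns: cooperate → 15(1+δ+…+δ^5); deviate → 19 + 13(δ+…+δ^5).
Cooperation is sustained iff (15−13)(δ+…+δ^5) ≥ 19−15.
δ+…+δ^5 = 1/4·(1−(1/4)^5)/(1−1/4) = 0.3330, and (19−15)/(15−13) = 2.0000.
0.3330 < 2.0000, so cooperation is not sustainable.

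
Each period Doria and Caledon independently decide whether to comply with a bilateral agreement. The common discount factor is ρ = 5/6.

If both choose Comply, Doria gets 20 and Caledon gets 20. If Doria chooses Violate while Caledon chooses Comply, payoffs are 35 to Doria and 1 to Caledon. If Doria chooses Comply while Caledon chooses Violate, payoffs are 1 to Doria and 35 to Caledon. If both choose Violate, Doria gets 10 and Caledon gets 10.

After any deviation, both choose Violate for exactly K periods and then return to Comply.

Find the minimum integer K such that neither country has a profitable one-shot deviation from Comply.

2

Need Σ_{k=1}^{K} ρ^k ≥ (35−20)/(20−10) = 1.5000 at ρ = 5/6.
At K = 1 the sum is 0.8333 < 1.5000; at K = 2 it is 1.5278 ≥ 1.5000.
So the minimum punishment length is K = 2.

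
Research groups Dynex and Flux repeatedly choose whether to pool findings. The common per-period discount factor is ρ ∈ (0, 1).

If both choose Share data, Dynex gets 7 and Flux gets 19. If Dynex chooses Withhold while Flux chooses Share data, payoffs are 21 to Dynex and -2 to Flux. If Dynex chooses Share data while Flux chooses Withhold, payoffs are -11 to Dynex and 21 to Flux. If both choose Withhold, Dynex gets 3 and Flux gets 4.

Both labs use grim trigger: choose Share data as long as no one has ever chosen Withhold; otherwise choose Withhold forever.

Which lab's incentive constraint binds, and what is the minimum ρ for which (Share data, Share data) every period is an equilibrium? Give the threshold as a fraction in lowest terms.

Dynex; ρ ≥ 7/9

For Dynex: deviation gain 21−7 = 14, per-period punishment loss 7−3 = 4. IC gives ρ ≥ 14/18 = 7/9.
For Flux: gain 2, loss 15 per period, so ρ ≥ 2/17.
The tighter constraint is Dynex's, so cooperation needs ρ ≥ 7/9.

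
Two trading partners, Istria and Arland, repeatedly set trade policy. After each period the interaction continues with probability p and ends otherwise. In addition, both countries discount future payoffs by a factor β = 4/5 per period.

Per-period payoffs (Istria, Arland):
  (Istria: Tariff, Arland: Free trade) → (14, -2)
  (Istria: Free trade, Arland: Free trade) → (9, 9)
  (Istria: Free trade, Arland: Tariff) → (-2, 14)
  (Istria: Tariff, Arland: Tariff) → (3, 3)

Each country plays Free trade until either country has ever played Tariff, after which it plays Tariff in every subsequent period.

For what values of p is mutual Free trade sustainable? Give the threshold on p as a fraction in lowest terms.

Expected continuation weight on next period's payoff is β·p = 4/5·p, which plays the role of the discount factor.
Cooperation requires 4/5·p ≥ (14−9)/(14−3) = 5/11, hence p ≥ 25/44.

25/44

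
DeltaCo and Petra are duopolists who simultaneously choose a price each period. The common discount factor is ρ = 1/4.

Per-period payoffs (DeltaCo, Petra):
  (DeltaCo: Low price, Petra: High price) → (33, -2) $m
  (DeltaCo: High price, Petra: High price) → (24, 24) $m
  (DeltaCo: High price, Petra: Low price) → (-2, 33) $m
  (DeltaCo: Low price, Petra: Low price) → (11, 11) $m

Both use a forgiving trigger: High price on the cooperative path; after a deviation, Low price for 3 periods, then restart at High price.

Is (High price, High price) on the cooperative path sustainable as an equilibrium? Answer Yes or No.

A one-shot deviation gives 33 now, then 11 for 3 periods, then back to 24.
Gain from deviating: (33−24) today; loss: (24−11) in each of the next 3 periods.
No-deviation condition: (24−11)(ρ+…+ρ^3) ≥ 33−24, i.e. ρ+…+ρ^3 ≥ 9/13.
At ρ = 1/4: ρ+…+ρ^3 = 0.3281 < 0.6923.
So cooperation is not sustainable.

No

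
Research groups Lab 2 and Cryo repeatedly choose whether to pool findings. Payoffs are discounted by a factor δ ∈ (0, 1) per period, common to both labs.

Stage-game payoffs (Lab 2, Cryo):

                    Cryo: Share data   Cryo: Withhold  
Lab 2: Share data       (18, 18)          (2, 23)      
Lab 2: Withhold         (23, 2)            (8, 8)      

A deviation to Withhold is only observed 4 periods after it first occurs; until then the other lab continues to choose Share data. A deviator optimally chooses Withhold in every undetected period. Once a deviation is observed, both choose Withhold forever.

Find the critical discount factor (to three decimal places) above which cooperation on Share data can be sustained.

The best deviation is to choose Withhold for all 4 undetected periods, earning 23 each, then 8 forever once detected.
Deviation value: 23(1−δ^4)/(1−δ) + 8δ^4/(1−δ); cooperation value: 18/(1−δ).
IC: 18 ≥ 23(1−δ^4) + 8δ^4 = 23 − 15δ^4.
So δ^4 ≥ 5/15 = 1/3, giving δ ≥ (1/3)^(1/4) ≈ 0.760.

0.760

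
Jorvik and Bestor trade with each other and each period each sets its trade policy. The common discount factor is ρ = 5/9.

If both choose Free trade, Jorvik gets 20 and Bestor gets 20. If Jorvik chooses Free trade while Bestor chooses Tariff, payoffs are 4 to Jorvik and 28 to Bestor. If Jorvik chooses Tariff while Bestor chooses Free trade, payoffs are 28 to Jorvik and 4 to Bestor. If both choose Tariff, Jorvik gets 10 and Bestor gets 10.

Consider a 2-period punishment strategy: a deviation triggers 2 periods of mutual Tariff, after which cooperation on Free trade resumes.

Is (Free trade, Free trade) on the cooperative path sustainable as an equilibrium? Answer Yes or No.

Yes

IC: ρ+…+ρ^2 ≥ (28−20)/(20−10) = 4/5.
At ρ = 5/9: partial sum = 0.8642 ≥ 0.8000. Cooperation sustainable.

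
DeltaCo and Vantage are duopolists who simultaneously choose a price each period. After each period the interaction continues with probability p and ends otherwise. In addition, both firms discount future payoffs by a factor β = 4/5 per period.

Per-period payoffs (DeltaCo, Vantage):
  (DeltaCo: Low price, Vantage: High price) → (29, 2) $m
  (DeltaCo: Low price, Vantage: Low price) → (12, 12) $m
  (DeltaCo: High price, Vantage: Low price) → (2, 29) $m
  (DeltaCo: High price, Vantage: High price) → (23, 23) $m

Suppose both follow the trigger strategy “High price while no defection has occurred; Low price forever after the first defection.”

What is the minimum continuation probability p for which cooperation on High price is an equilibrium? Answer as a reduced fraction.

15/34

Expected continuation weight on next period's payoff is β·p = 4/5·p, which plays the role of the discount factor.
Cooperation requires 4/5·p ≥ (29−23)/(29−12) = 6/17, hence p ≥ 15/34.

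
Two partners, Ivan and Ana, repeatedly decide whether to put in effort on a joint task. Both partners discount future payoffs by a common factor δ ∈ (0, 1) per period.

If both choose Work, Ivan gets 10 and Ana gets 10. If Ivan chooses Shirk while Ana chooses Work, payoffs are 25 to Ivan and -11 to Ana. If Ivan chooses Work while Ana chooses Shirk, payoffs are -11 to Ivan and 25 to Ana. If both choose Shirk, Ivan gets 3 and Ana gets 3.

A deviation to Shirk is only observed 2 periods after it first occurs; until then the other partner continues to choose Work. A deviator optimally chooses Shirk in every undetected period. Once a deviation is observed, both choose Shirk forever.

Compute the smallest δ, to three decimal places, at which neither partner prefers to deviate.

The best deviation is to choose Shirk for all 2 undetected periods, earning 25 each, then 3 forever once detected.
Deviation value: 25(1−δ^2)/(1−δ) + 3δ^2/(1−δ); cooperation value: 10/(1−δ).
IC: 10 ≥ 25(1−δ^2) + 3δ^2 = 25 − 22δ^2.
So δ^2 ≥ 15/22, giving δ ≥ (15/22)^(1/2) ≈ 0.826.

0.826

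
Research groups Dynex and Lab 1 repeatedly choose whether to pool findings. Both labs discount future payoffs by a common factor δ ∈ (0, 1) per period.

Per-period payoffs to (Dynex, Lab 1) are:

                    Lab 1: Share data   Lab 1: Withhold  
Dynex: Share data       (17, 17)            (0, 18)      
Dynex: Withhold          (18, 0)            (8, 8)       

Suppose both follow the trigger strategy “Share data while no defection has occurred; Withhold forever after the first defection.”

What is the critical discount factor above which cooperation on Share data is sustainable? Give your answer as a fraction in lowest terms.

17/(1−δ) ≥ 18 + 8δ/(1−δ)
17 ≥ 18 − 10δ
δ ≥ 1/10.

1/10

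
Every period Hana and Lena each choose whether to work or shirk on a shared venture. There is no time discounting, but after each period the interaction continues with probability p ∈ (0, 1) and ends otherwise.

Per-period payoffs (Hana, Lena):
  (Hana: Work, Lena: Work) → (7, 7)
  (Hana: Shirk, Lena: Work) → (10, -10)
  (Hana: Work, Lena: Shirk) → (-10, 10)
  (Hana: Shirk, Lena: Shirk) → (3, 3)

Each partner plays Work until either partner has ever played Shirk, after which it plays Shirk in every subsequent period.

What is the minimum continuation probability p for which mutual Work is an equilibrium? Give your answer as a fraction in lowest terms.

With no time discounting, the continuation probability p plays the role of the discount factor.
Grim-trigger IC: 7/(1−p) ≥ 10 + 3p/(1−p) ⇒ p ≥ (10−7)/(10−3) = 3/7.

3/7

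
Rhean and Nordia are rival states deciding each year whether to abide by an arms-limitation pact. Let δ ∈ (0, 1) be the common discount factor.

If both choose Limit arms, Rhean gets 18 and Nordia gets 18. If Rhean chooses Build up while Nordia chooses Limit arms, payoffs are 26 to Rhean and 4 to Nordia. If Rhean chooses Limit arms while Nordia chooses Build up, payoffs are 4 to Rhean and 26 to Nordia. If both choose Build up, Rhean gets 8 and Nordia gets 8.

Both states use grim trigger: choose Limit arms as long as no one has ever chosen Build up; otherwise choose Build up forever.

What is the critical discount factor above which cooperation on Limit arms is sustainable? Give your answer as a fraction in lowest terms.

18/(1−δ) ≥ 26 + 8δ/(1−δ)
18 ≥ 26 − 18δ
δ ≥ 8/18 = 4/9.

4/9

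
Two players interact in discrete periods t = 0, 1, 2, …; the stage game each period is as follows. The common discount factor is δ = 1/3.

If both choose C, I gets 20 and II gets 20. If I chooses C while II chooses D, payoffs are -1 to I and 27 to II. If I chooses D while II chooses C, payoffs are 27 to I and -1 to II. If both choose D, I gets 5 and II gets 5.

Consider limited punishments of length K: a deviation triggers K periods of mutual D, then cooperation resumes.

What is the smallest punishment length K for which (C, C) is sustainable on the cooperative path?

No profitable deviation requires (20−5)(δ+…+δ^K) ≥ 27−20, i.e. δ+…+δ^K ≥ 7/15 ≈ 0.4667.
With δ = 1/3, the partial sums are K=1: 0.3333, K=2: 0.4444, K=3: 0.4815.
K = 3 is the first length at which the sum reaches 0.4667.

3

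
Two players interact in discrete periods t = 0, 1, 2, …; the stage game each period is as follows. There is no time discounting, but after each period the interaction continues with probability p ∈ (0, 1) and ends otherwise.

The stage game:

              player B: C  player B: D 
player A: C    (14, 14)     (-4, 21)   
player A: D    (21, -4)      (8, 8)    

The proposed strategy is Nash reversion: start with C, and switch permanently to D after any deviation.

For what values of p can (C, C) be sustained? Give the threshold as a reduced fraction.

Expected cooperation value is 14 + p·14 + p²·14 + … = 14/(1−p); deviation gives 21 + p·8/(1−p).
14 ≥ 21(1−p) + 8p ⇒ 13p ≥ 7 ⇒ p ≥ 7/13.

7/13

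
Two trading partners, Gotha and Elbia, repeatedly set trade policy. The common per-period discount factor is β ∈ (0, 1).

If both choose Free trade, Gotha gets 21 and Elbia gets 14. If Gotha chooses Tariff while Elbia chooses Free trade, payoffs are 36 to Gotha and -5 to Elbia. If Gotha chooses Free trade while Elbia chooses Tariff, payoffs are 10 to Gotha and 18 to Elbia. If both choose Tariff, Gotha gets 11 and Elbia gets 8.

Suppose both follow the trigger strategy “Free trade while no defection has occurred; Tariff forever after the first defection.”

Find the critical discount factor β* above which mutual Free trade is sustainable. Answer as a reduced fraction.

Gotha's threshold: (36−21)/(36−11) = 3/5.
Elbia's threshold: (18−14)/(18−8) = 2/5.
3/5 > 2/5, so Gotha binds and β* = 3/5.

3/5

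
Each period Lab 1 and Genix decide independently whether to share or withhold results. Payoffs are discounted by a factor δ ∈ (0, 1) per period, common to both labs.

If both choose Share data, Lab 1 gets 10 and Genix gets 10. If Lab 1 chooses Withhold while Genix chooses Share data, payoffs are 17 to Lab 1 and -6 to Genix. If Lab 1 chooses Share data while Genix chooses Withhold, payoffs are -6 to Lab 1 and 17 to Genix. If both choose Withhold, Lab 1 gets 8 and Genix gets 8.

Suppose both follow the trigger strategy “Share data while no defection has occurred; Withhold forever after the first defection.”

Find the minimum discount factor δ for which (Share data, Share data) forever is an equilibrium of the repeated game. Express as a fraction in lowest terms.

Under grim trigger the critical discount factor is (T−C)/(T−P) with T = 17, C = 10, P = 8.
δ* = (17−10)/(17−8) = 7/9.

7/9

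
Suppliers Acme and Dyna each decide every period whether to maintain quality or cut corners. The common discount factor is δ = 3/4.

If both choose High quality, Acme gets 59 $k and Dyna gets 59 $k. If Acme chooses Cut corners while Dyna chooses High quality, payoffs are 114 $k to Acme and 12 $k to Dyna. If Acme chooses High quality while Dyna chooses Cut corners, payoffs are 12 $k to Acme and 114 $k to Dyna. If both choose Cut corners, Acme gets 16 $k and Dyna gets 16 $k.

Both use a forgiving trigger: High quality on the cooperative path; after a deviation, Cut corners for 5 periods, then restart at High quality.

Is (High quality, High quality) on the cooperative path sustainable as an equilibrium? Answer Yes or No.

Yes

Comparing payoff streams over the 6 periods until play realigns: cooperate → 59(1+δ+…+δ^5); deviate → 114 + 16(δ+…+δ^5).
Cooperation is sustained iff (59−16)(δ+…+δ^5) ≥ 114−59.
δ+…+δ^5 = 3/4·(1−(3/4)^5)/(1−3/4) = 2.2881, and (114−59)/(59−16) = 1.2791.
2.2881 ≥ 1.2791, so cooperation is sustainable.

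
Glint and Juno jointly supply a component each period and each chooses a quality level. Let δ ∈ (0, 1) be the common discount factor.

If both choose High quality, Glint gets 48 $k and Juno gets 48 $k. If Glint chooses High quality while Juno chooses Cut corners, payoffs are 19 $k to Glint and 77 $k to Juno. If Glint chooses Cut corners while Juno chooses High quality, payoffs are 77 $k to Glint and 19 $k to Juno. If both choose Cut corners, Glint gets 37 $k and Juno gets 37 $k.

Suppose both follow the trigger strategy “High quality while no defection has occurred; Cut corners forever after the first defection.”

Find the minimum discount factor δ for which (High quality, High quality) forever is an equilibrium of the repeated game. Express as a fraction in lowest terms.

29/40

Under grim trigger the critical discount factor is (T−C)/(T−P) with T = 77, C = 48, P = 37.
δ* = (77−48)/(77−37) = 29/40.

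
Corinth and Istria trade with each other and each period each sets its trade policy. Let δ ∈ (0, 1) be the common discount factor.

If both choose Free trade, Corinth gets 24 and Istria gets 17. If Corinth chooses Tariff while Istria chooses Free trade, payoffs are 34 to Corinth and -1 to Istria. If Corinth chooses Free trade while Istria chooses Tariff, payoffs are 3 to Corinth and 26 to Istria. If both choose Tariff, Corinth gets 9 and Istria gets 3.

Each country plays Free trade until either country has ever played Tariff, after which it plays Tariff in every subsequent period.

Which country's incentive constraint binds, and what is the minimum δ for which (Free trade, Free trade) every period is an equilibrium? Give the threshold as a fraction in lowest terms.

For Corinth: deviation gain 34−24 = 10, per-period punishment loss 24−9 = 15. IC gives δ ≥ 10/25 = 2/5.
For Istria: gain 9, loss 14 per period, so δ ≥ 9/23.
The tighter constraint is Corinth's, so cooperation needs δ ≥ 2/5.

Corinth; δ ≥ 2/5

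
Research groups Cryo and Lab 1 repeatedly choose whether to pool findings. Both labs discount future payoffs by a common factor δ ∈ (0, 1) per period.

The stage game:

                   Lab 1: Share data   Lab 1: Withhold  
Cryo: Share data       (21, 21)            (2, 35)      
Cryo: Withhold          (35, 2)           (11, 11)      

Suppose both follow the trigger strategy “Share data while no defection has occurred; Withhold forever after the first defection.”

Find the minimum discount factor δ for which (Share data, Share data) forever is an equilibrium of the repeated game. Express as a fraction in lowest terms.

21/(1−δ) ≥ 35 + 11δ/(1−δ)
21 ≥ 35 − 24δ
δ ≥ 14/24 = 7/12.

7/12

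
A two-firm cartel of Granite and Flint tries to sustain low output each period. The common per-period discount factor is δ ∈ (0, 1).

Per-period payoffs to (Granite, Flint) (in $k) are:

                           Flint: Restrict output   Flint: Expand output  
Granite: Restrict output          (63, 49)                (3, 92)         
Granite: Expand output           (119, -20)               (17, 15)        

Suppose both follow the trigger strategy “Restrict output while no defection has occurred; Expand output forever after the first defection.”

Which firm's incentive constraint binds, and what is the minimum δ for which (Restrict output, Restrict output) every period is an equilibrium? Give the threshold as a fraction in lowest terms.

Flint; δ ≥ 43/77

Granite's threshold: (119−63)/(119−17) = 28/51.
Flint's threshold: (92−49)/(92−15) = 43/77.
28/51 < 43/77, so Flint binds and δ* = 43/77.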